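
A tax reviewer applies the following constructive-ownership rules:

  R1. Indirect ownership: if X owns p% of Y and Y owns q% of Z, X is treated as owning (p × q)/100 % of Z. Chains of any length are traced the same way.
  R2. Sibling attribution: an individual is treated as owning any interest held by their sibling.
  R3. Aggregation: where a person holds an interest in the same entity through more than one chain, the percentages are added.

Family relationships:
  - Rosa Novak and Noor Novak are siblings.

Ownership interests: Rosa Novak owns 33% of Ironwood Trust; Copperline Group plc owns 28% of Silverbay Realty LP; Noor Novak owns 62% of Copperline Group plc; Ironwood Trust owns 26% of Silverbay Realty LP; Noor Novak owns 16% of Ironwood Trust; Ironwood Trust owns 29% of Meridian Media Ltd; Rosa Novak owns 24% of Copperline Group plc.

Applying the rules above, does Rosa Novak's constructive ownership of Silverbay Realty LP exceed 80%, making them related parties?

By sibling attribution (R2), Rosa Novak is treated as also owning Noor Novak's interest in Ironwood Trust, giving 33% + 16% = 49%.
By sibling attribution (R2), Rosa Novak is treated as also owning Noor Novak's interest in Copperline Group plc, giving 24% + 62% = 86%.
Chain via Ironwood Trust (R1): 49% × 26% = 12.74% of Silverbay Realty LP.
Chain via Copperline Group plc (R1): 86% × 28% = 24.08% of Silverbay Realty LP.
Aggregating (R3): 12.74% + 24.08% = 36.82%.
36.82% does not exceed the 80% threshold, so Rosa is not a related party to Silverbay Realty LP.

No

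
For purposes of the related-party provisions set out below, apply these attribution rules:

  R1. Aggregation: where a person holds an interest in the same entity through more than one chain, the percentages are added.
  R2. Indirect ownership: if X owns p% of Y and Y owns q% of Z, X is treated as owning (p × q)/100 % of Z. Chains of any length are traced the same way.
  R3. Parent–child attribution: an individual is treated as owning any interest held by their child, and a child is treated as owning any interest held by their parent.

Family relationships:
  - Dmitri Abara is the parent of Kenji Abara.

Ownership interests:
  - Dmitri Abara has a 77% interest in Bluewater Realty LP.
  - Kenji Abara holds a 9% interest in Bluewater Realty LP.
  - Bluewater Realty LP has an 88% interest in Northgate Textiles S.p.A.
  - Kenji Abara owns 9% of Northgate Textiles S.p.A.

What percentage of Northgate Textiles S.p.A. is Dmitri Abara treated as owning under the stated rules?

84.68%

By parent–child attribution (R3), Dmitri Abara is treated as also owning Kenji Abara's interest in Bluewater Realty LP, giving 77% + 9% = 86%.
By parent–child attribution (R3), Dmitri Abara is treated as owning Kenji Abara's 9% interest in Northgate Textiles S.p.A.
Chain via Bluewater Realty LP (R2): 86% × 88% = 75.68% of Northgate Textiles S.p.A.
Direct interest in Northgate Textiles S.p.A: 9%.
Aggregating (R1): 75.68% + 9% = 84.68%.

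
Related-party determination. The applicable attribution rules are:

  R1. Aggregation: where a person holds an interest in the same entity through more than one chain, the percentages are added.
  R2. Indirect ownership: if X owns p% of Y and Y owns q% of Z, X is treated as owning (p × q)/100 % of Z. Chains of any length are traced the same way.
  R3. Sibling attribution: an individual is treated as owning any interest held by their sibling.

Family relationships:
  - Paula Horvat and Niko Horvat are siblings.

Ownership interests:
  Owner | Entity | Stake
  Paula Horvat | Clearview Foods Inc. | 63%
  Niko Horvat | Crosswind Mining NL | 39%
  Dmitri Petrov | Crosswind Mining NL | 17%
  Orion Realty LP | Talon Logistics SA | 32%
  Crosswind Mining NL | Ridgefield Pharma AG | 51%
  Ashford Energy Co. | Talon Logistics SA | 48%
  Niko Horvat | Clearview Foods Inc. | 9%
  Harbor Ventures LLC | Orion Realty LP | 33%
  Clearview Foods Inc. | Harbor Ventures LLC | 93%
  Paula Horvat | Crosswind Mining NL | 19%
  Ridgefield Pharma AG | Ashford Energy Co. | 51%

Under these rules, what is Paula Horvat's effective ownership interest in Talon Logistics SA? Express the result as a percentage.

By sibling attribution (R3), Paula Horvat is treated as also owning Niko Horvat's interest in Clearview Foods Inc, giving 63% + 9% = 72%.
By sibling attribution (R3), Paula Horvat is treated as also owning Niko Horvat's interest in Crosswind Mining NL, giving 19% + 39% = 58%.
Chain via Clearview Foods Inc. → Harbor Ventures LLC → Orion Realty LP (R2): 72% × 93% × 33% × 32% = 7.070976% of Talon Logistics SA.
Chain via Crosswind Mining NL → Ridgefield Pharma AG → Ashford Energy Co. (R2): 58% × 51% × 51% × 48% = 7.241184% of Talon Logistics SA.
Aggregating (R1): 7.070976% + 7.241184% = 14.31216%.

14.31216%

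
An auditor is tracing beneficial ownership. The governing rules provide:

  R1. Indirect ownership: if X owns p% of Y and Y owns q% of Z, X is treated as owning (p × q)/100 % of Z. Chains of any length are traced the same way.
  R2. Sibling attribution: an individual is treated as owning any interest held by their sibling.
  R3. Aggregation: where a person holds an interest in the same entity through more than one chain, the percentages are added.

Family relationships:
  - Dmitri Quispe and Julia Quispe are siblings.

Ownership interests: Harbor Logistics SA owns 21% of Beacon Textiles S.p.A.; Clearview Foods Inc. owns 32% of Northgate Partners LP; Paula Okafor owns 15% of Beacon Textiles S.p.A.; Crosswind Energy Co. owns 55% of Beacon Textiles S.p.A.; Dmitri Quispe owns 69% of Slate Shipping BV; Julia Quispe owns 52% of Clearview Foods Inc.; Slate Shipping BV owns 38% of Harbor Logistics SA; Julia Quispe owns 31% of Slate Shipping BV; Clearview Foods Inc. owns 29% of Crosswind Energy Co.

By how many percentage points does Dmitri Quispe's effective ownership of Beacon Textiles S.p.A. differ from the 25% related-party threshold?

8.726

By sibling attribution (R2), Dmitri Quispe is treated as also owning Julia Quispe's interest in Slate Shipping BV, giving 69% + 31% = 100%.
By sibling attribution (R2), Dmitri Quispe is treated as owning Julia Quispe's 52% interest in Clearview Foods Inc.
Chain via Slate Shipping BV → Harbor Logistics SA (R1): 100% × 38% × 21% = 7.98% of Beacon Textiles S.p.A.
Chain via Clearview Foods Inc. → Crosswind Energy Co. (R1): 52% × 29% × 55% = 8.294% of Beacon Textiles S.p.A.
Aggregating (R3): 7.98% + 8.294% = 16.274%.
16.274% falls short of the 25% threshold by 8.726 percentage points.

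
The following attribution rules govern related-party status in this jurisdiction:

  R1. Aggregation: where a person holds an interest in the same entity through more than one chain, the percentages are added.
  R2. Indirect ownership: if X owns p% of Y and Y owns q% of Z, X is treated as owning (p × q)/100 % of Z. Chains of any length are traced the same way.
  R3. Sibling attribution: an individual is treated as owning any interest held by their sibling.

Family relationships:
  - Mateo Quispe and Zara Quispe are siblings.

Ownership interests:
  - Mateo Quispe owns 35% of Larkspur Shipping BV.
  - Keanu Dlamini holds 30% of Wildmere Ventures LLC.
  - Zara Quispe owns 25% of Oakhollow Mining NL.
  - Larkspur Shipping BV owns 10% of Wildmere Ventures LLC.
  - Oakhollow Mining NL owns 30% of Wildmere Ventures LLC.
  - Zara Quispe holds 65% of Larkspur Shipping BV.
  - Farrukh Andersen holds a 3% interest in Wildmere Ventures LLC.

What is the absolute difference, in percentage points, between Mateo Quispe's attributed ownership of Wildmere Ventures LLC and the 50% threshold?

32.5

By sibling attribution (R3), Mateo Quispe is treated as also owning Zara Quispe's interest in Larkspur Shipping BV, giving 35% + 65% = 100%.
By sibling attribution (R3), Mateo Quispe is treated as owning Zara Quispe's 25% interest in Oakhollow Mining NL.
Chain via Larkspur Shipping BV (R2): 100% × 10% = 10% of Wildmere Ventures LLC.
Chain via Oakhollow Mining NL (R2): 25% × 30% = 7.5% of Wildmere Ventures LLC.
Aggregating (R1): 10% + 7.5% = 17.5%.
17.5% falls short of the 50% threshold by 32.5 percentage points.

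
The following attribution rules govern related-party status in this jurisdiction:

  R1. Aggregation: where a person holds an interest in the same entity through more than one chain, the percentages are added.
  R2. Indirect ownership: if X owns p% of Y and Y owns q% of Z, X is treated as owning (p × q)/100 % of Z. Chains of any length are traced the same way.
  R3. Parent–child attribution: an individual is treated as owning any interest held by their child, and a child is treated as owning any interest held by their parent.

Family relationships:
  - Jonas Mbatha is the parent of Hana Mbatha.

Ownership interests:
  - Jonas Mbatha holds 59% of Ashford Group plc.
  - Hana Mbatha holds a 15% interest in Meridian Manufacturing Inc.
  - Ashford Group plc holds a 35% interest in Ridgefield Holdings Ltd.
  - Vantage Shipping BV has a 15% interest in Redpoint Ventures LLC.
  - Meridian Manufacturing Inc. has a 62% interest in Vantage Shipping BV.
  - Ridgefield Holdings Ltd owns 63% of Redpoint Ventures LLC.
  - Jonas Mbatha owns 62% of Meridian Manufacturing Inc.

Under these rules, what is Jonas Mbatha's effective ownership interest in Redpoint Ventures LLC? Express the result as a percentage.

By parent–child attribution (R3), Jonas Mbatha is treated as also owning Hana Mbatha's interest in Meridian Manufacturing Inc, giving 62% + 15% = 77%.
Chain via Meridian Manufacturing Inc. → Vantage Shipping BV (R2): 77% × 62% × 15% = 7.161% of Redpoint Ventures LLC.
Chain via Ashford Group plc → Ridgefield Holdings Ltd (R2): 59% × 35% × 63% = 13.0095% of Redpoint Ventures LLC.
Aggregating (R1): 7.161% + 13.0095% = 20.1705%.

20.1705%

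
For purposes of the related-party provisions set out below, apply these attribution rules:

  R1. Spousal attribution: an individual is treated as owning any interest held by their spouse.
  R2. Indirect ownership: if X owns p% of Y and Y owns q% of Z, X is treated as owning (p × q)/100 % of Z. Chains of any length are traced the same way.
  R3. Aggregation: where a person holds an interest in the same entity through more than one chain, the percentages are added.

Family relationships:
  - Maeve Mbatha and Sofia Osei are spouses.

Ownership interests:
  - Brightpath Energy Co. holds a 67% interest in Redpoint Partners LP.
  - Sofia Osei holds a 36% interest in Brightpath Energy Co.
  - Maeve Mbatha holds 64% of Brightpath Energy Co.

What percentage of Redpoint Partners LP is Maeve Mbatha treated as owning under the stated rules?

67%

By spousal attribution (R1), Maeve Mbatha is treated as also owning Sofia Osei's interest in Brightpath Energy Co, giving 64% + 36% = 100%.
Chain via Brightpath Energy Co. (R2): 100% × 67% = 67% of Redpoint Partners LP.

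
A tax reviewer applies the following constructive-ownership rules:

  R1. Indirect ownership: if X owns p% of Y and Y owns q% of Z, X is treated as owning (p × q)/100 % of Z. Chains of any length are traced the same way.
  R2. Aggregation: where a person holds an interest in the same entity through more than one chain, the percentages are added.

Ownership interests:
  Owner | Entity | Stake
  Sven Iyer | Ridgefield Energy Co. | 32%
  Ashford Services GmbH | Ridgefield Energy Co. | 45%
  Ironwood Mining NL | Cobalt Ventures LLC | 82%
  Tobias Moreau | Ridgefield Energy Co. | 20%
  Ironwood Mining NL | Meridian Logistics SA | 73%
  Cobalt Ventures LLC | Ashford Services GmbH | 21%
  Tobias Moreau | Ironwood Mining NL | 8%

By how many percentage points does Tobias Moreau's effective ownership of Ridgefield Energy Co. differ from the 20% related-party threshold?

0.61992

Chain via Ironwood Mining NL → Cobalt Ventures LLC → Ashford Services GmbH (R1): 8% × 82% × 21% × 45% = 0.61992% of Ridgefield Energy Co.
Direct interest in Ridgefield Energy Co: 20%.
Aggregating (R2): 0.61992% + 20% = 20.61992%.
20.61992% exceeds the 20% threshold by 0.61992 percentage points.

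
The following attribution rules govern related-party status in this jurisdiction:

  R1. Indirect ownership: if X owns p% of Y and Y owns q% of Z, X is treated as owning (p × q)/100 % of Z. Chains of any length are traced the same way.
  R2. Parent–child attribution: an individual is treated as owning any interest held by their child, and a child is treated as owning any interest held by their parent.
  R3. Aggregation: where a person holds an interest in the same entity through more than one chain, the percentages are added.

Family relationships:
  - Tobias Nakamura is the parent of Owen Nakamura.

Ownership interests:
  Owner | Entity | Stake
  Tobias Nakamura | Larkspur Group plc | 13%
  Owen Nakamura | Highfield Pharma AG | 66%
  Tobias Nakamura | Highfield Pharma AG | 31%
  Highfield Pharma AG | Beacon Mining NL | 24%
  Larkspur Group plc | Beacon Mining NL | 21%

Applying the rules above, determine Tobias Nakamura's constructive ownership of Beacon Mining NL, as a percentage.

By parent–child attribution (R2), Tobias Nakamura is treated as also owning Owen Nakamura's interest in Highfield Pharma AG, giving 31% + 66% = 97%.
Chain via Larkspur Group plc (R1): 13% × 21% = 2.73% of Beacon Mining NL.
Chain via Highfield Pharma AG (R1): 97% × 24% = 23.28% of Beacon Mining NL.
Aggregating (R3): 2.73% + 23.28% = 26.01%.

26.01%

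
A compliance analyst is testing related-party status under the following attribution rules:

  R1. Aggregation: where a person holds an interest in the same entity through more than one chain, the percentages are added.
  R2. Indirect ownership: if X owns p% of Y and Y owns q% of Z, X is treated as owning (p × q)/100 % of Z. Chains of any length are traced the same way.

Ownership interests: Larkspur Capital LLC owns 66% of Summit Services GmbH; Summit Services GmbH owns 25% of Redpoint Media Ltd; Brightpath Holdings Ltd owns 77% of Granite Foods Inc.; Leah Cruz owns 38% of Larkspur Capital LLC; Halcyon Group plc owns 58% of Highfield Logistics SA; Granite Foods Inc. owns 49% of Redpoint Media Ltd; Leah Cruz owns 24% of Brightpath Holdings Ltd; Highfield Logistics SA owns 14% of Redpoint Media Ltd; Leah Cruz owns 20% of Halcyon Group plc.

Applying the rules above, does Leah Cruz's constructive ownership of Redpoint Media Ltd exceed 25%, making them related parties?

Chain via Brightpath Holdings Ltd → Granite Foods Inc. (R2): 24% × 77% × 49% = 9.0552% of Redpoint Media Ltd.
Chain via Larkspur Capital LLC → Summit Services GmbH (R2): 38% × 66% × 25% = 6.27% of Redpoint Media Ltd.
Chain via Halcyon Group plc → Highfield Logistics SA (R2): 20% × 58% × 14% = 1.624% of Redpoint Media Ltd.
Aggregating (R1): 9.0552% + 6.27% + 1.624% = 16.9492%.
16.9492% does not exceed the 25% threshold, so Leah is not a related party to Redpoint Media Ltd.

No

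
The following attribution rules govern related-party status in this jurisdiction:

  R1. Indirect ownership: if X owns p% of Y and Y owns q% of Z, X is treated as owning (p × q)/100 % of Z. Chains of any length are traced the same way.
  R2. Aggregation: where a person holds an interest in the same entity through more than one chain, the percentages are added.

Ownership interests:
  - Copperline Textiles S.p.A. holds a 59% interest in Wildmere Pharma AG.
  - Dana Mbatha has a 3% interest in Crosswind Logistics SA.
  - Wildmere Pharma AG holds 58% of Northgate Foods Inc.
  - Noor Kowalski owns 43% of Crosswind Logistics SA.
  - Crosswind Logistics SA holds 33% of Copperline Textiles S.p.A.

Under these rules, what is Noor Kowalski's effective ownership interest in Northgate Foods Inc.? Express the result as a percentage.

4.855818%

Chain via Crosswind Logistics SA → Copperline Textiles S.p.A. → Wildmere Pharma AG (R1): 43% × 33% × 59% × 58% = 4.855818% of Northgate Foods Inc.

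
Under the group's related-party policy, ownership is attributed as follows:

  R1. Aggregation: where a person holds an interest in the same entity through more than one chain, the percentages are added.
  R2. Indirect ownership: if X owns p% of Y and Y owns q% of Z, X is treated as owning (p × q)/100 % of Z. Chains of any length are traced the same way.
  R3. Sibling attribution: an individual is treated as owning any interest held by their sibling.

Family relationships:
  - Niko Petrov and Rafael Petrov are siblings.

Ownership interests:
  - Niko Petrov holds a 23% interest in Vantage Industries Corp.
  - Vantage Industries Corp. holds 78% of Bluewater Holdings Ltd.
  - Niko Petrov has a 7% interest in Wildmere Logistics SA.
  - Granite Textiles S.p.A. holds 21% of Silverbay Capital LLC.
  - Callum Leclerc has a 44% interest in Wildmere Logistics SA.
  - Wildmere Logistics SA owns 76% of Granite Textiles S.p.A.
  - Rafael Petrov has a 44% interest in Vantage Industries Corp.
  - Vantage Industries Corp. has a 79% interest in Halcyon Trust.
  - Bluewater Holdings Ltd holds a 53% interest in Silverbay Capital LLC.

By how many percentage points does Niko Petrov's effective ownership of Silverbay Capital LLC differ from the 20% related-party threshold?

By sibling attribution (R3), Niko Petrov is treated as also owning Rafael Petrov's interest in Vantage Industries Corp, giving 23% + 44% = 67%.
Chain via Vantage Industries Corp. → Bluewater Holdings Ltd (R2): 67% × 78% × 53% = 27.6978% of Silverbay Capital LLC.
Chain via Wildmere Logistics SA → Granite Textiles S.p.A. (R2): 7% × 76% × 21% = 1.1172% of Silverbay Capital LLC.
Aggregating (R1): 27.6978% + 1.1172% = 28.815%.
28.815% exceeds the 20% threshold by 8.815 percentage points.

8.815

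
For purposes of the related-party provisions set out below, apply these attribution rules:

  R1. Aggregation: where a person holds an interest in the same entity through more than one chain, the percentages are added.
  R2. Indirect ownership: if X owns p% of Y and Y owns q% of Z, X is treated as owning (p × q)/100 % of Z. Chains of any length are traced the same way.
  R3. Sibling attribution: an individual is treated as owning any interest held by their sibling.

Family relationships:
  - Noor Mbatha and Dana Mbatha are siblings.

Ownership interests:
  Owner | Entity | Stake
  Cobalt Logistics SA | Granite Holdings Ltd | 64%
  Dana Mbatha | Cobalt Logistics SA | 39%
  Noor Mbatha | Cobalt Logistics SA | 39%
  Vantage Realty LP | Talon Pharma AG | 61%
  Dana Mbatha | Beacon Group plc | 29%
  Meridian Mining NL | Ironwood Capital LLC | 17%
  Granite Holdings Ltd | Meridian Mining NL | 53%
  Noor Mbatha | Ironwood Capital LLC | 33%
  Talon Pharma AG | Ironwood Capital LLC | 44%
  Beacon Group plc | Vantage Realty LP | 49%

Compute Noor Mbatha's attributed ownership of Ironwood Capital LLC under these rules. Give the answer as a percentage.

41.311756%

By sibling attribution (R3), Noor Mbatha is treated as also owning Dana Mbatha's interest in Cobalt Logistics SA, giving 39% + 39% = 78%.
By sibling attribution (R3), Noor Mbatha is treated as owning Dana Mbatha's 29% interest in Beacon Group plc.
Chain via Cobalt Logistics SA → Granite Holdings Ltd → Meridian Mining NL (R2): 78% × 64% × 53% × 17% = 4.497792% of Ironwood Capital LLC.
Direct interest in Ironwood Capital LLC: 33%.
Chain via Beacon Group plc → Vantage Realty LP → Talon Pharma AG (R2): 29% × 49% × 61% × 44% = 3.813964% of Ironwood Capital LLC.
Aggregating (R1): 4.497792% + 33% + 3.813964% = 41.311756%.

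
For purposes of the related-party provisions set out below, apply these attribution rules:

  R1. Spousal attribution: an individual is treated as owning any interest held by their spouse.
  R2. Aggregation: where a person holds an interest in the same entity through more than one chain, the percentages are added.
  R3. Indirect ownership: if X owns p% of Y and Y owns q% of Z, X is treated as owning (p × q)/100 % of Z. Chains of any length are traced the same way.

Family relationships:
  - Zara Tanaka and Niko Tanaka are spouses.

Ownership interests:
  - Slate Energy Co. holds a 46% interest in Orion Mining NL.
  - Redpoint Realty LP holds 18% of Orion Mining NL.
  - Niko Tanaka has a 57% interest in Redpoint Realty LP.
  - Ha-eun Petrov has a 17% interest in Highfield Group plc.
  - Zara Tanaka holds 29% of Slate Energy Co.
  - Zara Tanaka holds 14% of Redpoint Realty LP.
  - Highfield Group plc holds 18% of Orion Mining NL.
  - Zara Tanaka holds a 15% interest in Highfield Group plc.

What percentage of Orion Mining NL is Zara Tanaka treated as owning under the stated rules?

By spousal attribution (R1), Zara Tanaka is treated as also owning Niko Tanaka's interest in Redpoint Realty LP, giving 14% + 57% = 71%.
Chain via Redpoint Realty LP (R3): 71% × 18% = 12.78% of Orion Mining NL.
Chain via Highfield Group plc (R3): 15% × 18% = 2.7% of Orion Mining NL.
Chain via Slate Energy Co. (R3): 29% × 46% = 13.34% of Orion Mining NL.
Aggregating (R2): 12.78% + 2.7% + 13.34% = 28.82%.

28.82%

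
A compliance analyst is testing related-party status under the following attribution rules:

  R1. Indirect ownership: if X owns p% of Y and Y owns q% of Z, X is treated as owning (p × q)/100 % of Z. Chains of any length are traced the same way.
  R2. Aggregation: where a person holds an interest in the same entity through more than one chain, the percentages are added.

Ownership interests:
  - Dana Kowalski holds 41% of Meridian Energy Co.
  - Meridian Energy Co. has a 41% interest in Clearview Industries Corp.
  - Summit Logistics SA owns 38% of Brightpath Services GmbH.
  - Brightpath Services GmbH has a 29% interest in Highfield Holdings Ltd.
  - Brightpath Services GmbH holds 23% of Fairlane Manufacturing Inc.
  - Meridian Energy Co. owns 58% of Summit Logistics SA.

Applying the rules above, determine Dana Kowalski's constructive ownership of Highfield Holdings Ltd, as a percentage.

2.620556%

Chain via Meridian Energy Co. → Summit Logistics SA → Brightpath Services GmbH (R1): 41% × 58% × 38% × 29% = 2.620556% of Highfield Holdings Ltd.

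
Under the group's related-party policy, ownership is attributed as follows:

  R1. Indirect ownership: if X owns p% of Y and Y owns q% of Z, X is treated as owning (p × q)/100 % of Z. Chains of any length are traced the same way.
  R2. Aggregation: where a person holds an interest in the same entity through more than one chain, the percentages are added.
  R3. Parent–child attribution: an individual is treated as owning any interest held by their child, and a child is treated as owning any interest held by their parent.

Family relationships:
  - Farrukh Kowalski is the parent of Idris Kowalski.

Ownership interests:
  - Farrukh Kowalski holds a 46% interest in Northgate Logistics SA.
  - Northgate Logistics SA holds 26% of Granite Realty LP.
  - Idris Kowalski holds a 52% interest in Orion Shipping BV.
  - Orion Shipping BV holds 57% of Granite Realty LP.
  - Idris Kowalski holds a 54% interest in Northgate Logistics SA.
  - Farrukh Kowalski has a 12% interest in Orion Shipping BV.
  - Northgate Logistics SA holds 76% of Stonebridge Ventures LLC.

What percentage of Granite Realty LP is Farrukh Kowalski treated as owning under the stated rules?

62.48%

By parent–child attribution (R3), Farrukh Kowalski is treated as also owning Idris Kowalski's interest in Orion Shipping BV, giving 12% + 52% = 64%.
By parent–child attribution (R3), Farrukh Kowalski is treated as also owning Idris Kowalski's interest in Northgate Logistics SA, giving 46% + 54% = 100%.
Chain via Orion Shipping BV (R1): 64% × 57% = 36.48% of Granite Realty LP.
Chain via Northgate Logistics SA (R1): 100% × 26% = 26% of Granite Realty LP.
Aggregating (R2): 36.48% + 26% = 62.48%.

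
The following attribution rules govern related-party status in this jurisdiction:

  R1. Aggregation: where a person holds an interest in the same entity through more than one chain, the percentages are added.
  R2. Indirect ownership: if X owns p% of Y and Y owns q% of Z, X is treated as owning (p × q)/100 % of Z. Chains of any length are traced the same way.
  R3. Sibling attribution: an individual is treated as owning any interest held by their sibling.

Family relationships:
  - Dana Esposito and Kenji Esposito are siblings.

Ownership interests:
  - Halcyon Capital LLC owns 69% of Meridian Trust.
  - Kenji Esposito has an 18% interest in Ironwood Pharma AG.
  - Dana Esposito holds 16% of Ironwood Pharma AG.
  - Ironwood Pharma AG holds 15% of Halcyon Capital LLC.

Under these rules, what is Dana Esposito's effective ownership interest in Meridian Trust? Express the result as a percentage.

By sibling attribution (R3), Dana Esposito is treated as also owning Kenji Esposito's interest in Ironwood Pharma AG, giving 16% + 18% = 34%.
Chain via Ironwood Pharma AG → Halcyon Capital LLC (R2): 34% × 15% × 69% = 3.519% of Meridian Trust.

3.519%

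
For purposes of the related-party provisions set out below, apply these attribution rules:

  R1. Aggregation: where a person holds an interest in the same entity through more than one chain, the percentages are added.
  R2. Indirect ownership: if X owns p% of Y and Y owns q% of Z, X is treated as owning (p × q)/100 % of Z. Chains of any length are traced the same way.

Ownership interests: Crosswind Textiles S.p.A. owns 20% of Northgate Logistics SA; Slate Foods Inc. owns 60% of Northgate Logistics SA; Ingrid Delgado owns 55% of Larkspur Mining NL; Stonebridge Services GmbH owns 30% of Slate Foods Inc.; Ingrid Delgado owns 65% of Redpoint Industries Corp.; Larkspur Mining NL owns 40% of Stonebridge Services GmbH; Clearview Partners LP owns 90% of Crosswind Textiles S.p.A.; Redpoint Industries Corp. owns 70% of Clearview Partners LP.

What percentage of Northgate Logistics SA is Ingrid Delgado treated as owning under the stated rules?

12.15%

Chain via Larkspur Mining NL → Stonebridge Services GmbH → Slate Foods Inc. (R2): 55% × 40% × 30% × 60% = 3.96% of Northgate Logistics SA.
Chain via Redpoint Industries Corp. → Clearview Partners LP → Crosswind Textiles S.p.A. (R2): 65% × 70% × 90% × 20% = 8.19% of Northgate Logistics SA.
Aggregating (R1): 3.96% + 8.19% = 12.15%.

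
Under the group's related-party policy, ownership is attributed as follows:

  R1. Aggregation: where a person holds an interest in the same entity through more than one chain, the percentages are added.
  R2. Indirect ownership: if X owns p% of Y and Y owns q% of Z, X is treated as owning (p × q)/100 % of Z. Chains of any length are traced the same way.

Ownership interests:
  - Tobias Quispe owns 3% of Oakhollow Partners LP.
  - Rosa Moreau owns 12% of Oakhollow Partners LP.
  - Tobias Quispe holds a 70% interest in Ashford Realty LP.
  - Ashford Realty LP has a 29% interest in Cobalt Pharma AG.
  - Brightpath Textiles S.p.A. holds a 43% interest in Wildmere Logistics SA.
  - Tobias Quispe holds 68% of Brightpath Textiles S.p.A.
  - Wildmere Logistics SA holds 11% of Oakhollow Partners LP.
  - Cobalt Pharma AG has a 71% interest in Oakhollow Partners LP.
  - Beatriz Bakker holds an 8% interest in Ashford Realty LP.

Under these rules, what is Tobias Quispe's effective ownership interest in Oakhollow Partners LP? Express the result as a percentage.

Chain via Ashford Realty LP → Cobalt Pharma AG (R2): 70% × 29% × 71% = 14.413% of Oakhollow Partners LP.
Chain via Brightpath Textiles S.p.A. → Wildmere Logistics SA (R2): 68% × 43% × 11% = 3.2164% of Oakhollow Partners LP.
Direct interest in Oakhollow Partners LP: 3%.
Aggregating (R1): 14.413% + 3.2164% + 3% = 20.6294%.

20.6294%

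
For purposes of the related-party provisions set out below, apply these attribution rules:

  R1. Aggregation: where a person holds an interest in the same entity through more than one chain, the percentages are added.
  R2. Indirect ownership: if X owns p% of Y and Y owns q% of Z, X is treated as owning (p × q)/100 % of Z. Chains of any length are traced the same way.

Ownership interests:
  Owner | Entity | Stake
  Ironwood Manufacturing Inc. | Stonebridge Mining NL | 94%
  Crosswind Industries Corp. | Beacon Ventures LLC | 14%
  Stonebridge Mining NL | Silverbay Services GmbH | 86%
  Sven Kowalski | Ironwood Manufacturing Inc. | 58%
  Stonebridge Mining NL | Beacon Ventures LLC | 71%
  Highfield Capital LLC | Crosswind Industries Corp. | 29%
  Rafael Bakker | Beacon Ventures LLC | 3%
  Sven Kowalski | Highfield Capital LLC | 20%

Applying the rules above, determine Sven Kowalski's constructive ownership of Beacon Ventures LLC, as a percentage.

Chain via Ironwood Manufacturing Inc. → Stonebridge Mining NL (R2): 58% × 94% × 71% = 38.7092% of Beacon Ventures LLC.
Chain via Highfield Capital LLC → Crosswind Industries Corp. (R2): 20% × 29% × 14% = 0.812% of Beacon Ventures LLC.
Aggregating (R1): 38.7092% + 0.812% = 39.5212%.

39.5212%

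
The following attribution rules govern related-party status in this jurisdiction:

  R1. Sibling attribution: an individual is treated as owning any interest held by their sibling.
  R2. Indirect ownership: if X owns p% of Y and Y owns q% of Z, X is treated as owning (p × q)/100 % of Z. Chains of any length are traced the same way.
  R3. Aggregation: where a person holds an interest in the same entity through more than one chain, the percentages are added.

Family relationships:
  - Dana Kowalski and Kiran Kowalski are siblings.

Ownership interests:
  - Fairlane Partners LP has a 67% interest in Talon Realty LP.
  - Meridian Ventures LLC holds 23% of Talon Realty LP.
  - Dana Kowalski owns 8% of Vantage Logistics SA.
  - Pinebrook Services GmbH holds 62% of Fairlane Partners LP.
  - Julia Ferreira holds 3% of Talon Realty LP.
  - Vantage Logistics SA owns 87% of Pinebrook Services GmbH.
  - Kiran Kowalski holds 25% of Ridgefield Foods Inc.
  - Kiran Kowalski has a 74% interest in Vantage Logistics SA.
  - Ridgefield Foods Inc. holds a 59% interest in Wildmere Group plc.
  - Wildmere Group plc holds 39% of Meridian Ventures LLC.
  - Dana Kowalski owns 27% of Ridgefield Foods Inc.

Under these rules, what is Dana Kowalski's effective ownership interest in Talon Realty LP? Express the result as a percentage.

By sibling attribution (R1), Dana Kowalski is treated as also owning Kiran Kowalski's interest in Vantage Logistics SA, giving 8% + 74% = 82%.
By sibling attribution (R1), Dana Kowalski is treated as also owning Kiran Kowalski's interest in Ridgefield Foods Inc, giving 27% + 25% = 52%.
Chain via Vantage Logistics SA → Pinebrook Services GmbH → Fairlane Partners LP (R2): 82% × 87% × 62% × 67% = 29.634636% of Talon Realty LP.
Chain via Ridgefield Foods Inc. → Wildmere Group plc → Meridian Ventures LLC (R2): 52% × 59% × 39% × 23% = 2.751996% of Talon Realty LP.
Aggregating (R3): 29.634636% + 2.751996% = 32.386632%.

32.386632%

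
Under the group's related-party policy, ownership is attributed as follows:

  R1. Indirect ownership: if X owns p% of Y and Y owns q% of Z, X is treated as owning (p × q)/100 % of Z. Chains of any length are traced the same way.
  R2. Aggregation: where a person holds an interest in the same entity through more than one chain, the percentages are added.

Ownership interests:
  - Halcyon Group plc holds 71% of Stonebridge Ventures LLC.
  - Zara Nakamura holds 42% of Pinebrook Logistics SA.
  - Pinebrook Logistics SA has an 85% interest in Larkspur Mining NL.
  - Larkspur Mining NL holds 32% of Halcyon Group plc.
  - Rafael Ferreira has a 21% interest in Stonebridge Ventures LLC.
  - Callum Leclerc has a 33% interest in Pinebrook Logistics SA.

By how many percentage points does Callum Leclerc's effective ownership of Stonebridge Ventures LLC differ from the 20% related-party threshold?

Chain via Pinebrook Logistics SA → Larkspur Mining NL → Halcyon Group plc (R1): 33% × 85% × 32% × 71% = 6.37296% of Stonebridge Ventures LLC.
6.37296% falls short of the 20% threshold by 13.62704 percentage points.

13.62704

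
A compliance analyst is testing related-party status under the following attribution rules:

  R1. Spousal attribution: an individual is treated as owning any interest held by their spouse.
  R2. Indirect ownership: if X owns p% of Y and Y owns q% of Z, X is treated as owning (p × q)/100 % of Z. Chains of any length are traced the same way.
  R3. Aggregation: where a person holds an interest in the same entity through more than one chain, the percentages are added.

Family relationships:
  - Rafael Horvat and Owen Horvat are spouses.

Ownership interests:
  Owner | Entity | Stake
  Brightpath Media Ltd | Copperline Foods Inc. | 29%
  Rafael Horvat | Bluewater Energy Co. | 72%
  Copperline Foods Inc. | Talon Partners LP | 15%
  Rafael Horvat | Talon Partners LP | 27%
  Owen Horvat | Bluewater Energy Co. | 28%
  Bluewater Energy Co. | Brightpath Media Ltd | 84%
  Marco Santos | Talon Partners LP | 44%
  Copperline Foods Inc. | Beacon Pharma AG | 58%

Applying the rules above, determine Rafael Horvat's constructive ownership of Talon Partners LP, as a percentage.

30.654%

By spousal attribution (R1), Rafael Horvat is treated as also owning Owen Horvat's interest in Bluewater Energy Co, giving 72% + 28% = 100%.
Chain via Bluewater Energy Co. → Brightpath Media Ltd → Copperline Foods Inc. (R2): 100% × 84% × 29% × 15% = 3.654% of Talon Partners LP.
Direct interest in Talon Partners LP: 27%.
Aggregating (R3): 3.654% + 27% = 30.654%.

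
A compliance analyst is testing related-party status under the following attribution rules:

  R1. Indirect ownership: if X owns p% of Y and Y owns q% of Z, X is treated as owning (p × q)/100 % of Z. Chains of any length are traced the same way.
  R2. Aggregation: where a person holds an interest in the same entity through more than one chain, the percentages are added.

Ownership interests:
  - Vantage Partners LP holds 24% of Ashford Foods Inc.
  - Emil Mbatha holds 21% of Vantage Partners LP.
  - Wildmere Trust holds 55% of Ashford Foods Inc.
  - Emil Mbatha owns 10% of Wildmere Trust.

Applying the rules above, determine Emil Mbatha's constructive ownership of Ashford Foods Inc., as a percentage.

10.54%

Chain via Vantage Partners LP (R1): 21% × 24% = 5.04% of Ashford Foods Inc.
Chain via Wildmere Trust (R1): 10% × 55% = 5.5% of Ashford Foods Inc.
Aggregating (R2): 5.04% + 5.5% = 10.54%.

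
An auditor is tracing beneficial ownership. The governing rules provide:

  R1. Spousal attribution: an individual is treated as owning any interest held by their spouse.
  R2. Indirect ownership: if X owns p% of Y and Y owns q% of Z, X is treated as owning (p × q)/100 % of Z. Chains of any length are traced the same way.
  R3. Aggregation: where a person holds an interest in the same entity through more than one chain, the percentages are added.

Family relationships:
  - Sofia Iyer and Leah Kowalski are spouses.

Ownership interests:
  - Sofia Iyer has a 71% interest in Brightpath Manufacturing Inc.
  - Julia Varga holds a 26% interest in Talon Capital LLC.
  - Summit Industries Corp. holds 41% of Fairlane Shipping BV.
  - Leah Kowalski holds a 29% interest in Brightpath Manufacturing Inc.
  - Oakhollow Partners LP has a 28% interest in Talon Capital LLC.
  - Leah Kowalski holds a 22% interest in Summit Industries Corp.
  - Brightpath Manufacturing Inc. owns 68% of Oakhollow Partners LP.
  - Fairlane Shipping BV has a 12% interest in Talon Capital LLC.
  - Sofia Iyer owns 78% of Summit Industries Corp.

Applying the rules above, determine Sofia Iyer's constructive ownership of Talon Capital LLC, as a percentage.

By spousal attribution (R1), Sofia Iyer is treated as also owning Leah Kowalski's interest in Summit Industries Corp, giving 78% + 22% = 100%.
By spousal attribution (R1), Sofia Iyer is treated as also owning Leah Kowalski's interest in Brightpath Manufacturing Inc, giving 71% + 29% = 100%.
Chain via Summit Industries Corp. → Fairlane Shipping BV (R2): 100% × 41% × 12% = 4.92% of Talon Capital LLC.
Chain via Brightpath Manufacturing Inc. → Oakhollow Partners LP (R2): 100% × 68% × 28% = 19.04% of Talon Capital LLC.
Aggregating (R3): 4.92% + 19.04% = 23.96%.

23.96%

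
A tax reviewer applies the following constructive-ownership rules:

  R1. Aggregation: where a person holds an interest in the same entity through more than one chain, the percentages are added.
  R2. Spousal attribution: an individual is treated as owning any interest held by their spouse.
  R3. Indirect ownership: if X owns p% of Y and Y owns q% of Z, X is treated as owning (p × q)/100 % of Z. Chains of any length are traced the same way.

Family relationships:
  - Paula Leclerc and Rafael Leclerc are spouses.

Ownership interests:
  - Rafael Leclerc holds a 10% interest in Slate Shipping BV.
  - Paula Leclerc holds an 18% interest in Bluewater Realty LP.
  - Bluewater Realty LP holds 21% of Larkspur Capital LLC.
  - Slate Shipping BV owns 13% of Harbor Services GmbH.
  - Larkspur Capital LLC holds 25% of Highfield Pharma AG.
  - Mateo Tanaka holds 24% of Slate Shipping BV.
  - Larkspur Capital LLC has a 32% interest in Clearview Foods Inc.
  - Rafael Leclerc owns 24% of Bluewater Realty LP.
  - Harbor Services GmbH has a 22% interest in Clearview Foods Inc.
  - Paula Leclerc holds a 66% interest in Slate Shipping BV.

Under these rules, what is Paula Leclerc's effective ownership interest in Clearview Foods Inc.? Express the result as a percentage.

4.996%

By spousal attribution (R2), Paula Leclerc is treated as also owning Rafael Leclerc's interest in Slate Shipping BV, giving 66% + 10% = 76%.
By spousal attribution (R2), Paula Leclerc is treated as also owning Rafael Leclerc's interest in Bluewater Realty LP, giving 18% + 24% = 42%.
Chain via Slate Shipping BV → Harbor Services GmbH (R3): 76% × 13% × 22% = 2.1736% of Clearview Foods Inc.
Chain via Bluewater Realty LP → Larkspur Capital LLC (R3): 42% × 21% × 32% = 2.8224% of Clearview Foods Inc.
Aggregating (R1): 2.1736% + 2.8224% = 4.996%.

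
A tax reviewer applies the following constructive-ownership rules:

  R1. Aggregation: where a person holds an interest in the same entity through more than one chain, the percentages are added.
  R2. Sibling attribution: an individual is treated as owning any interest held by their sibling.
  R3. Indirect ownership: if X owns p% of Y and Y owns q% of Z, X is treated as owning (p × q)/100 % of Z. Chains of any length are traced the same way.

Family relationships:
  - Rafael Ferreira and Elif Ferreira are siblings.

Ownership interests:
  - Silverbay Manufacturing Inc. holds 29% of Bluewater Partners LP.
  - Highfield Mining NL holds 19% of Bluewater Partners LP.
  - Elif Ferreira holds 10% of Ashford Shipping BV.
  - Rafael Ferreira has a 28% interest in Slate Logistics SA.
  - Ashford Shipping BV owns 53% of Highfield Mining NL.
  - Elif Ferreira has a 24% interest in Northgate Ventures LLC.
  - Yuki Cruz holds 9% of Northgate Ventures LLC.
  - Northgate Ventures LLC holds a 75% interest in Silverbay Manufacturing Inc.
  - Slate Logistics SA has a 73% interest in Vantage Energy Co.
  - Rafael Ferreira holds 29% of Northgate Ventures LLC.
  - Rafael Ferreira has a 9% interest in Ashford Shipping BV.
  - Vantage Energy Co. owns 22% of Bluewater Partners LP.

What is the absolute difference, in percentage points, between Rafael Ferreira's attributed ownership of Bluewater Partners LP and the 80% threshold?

62.0624

By sibling attribution (R2), Rafael Ferreira is treated as also owning Elif Ferreira's interest in Ashford Shipping BV, giving 9% + 10% = 19%.
By sibling attribution (R2), Rafael Ferreira is treated as also owning Elif Ferreira's interest in Northgate Ventures LLC, giving 29% + 24% = 53%.
Chain via Ashford Shipping BV → Highfield Mining NL (R3): 19% × 53% × 19% = 1.9133% of Bluewater Partners LP.
Chain via Northgate Ventures LLC → Silverbay Manufacturing Inc. (R3): 53% × 75% × 29% = 11.5275% of Bluewater Partners LP.
Chain via Slate Logistics SA → Vantage Energy Co. (R3): 28% × 73% × 22% = 4.4968% of Bluewater Partners LP.
Aggregating (R1): 1.9133% + 11.5275% + 4.4968% = 17.9376%.
17.9376% falls short of the 80% threshold by 62.0624 percentage points.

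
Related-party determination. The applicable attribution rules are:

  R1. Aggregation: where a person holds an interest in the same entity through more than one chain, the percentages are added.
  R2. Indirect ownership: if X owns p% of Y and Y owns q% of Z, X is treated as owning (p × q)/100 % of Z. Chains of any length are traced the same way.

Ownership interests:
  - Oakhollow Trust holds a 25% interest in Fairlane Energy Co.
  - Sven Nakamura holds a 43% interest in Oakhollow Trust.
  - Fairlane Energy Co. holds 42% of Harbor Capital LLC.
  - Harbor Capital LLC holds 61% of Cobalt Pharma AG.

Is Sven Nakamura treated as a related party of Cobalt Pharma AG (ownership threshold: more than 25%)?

Chain via Oakhollow Trust → Fairlane Energy Co. → Harbor Capital LLC (R2): 43% × 25% × 42% × 61% = 2.75415% of Cobalt Pharma AG.
2.75415% does not exceed the 25% threshold, so Sven is not a related party to Cobalt Pharma AG.

No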